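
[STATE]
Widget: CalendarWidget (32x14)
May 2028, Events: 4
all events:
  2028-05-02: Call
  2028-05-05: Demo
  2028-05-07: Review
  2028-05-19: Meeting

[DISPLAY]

            May 2028            
Mo Tu We Th Fr Sa Su            
 1  2*  3  4  5*  6  7*         
 8  9 10 11 12 13 14            
15 16 17 18 19* 20 21           
22 23 24 25 26 27 28            
29 30 31                        
                                
                                
                                
                                
                                
                                
                                


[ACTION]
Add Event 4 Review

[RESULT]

            May 2028            
Mo Tu We Th Fr Sa Su            
 1  2*  3  4*  5*  6  7*        
 8  9 10 11 12 13 14            
15 16 17 18 19* 20 21           
22 23 24 25 26 27 28            
29 30 31                        
                                
                                
                                
                                
                                
                                
                                


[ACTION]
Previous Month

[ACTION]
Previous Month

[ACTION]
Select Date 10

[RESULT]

           March 2028           
Mo Tu We Th Fr Sa Su            
       1  2  3  4  5            
 6  7  8  9 [10] 11 12          
13 14 15 16 17 18 19            
20 21 22 23 24 25 26            
27 28 29 30 31                  
                                
                                
                                
                                
                                
                                
                                


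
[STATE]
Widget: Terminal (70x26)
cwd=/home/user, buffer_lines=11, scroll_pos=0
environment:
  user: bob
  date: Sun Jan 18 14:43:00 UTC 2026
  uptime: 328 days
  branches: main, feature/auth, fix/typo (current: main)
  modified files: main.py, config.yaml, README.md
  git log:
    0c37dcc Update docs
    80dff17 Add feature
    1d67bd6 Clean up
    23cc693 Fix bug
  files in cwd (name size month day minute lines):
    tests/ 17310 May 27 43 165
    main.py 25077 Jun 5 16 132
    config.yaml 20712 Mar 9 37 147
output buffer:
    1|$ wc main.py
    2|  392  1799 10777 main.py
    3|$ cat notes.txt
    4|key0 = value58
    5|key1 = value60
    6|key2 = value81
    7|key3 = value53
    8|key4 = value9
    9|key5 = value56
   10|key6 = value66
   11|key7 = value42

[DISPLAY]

$ wc main.py                                                          
  392  1799 10777 main.py                                             
$ cat notes.txt                                                       
key0 = value58                                                        
key1 = value60                                                        
key2 = value81                                                        
key3 = value53                                                        
key4 = value9                                                         
key5 = value56                                                        
key6 = value66                                                        
key7 = value42                                                        
$ █                                                                   
                                                                      
                                                                      
                                                                      
                                                                      
                                                                      
                                                                      
                                                                      
                                                                      
                                                                      
                                                                      
                                                                      
                                                                      
                                                                      
                                                                      


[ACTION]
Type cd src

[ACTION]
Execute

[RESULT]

$ wc main.py                                                          
  392  1799 10777 main.py                                             
$ cat notes.txt                                                       
key0 = value58                                                        
key1 = value60                                                        
key2 = value81                                                        
key3 = value53                                                        
key4 = value9                                                         
key5 = value56                                                        
key6 = value66                                                        
key7 = value42                                                        
$ cd src                                                              
                                                                      
$ █                                                                   
                                                                      
                                                                      
                                                                      
                                                                      
                                                                      
                                                                      
                                                                      
                                                                      
                                                                      
                                                                      
                                                                      
                                                                      


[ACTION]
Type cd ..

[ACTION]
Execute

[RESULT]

$ wc main.py                                                          
  392  1799 10777 main.py                                             
$ cat notes.txt                                                       
key0 = value58                                                        
key1 = value60                                                        
key2 = value81                                                        
key3 = value53                                                        
key4 = value9                                                         
key5 = value56                                                        
key6 = value66                                                        
key7 = value42                                                        
$ cd src                                                              
                                                                      
$ cd ..                                                               
                                                                      
$ █                                                                   
                                                                      
                                                                      
                                                                      
                                                                      
                                                                      
                                                                      
                                                                      
                                                                      
                                                                      
                                                                      


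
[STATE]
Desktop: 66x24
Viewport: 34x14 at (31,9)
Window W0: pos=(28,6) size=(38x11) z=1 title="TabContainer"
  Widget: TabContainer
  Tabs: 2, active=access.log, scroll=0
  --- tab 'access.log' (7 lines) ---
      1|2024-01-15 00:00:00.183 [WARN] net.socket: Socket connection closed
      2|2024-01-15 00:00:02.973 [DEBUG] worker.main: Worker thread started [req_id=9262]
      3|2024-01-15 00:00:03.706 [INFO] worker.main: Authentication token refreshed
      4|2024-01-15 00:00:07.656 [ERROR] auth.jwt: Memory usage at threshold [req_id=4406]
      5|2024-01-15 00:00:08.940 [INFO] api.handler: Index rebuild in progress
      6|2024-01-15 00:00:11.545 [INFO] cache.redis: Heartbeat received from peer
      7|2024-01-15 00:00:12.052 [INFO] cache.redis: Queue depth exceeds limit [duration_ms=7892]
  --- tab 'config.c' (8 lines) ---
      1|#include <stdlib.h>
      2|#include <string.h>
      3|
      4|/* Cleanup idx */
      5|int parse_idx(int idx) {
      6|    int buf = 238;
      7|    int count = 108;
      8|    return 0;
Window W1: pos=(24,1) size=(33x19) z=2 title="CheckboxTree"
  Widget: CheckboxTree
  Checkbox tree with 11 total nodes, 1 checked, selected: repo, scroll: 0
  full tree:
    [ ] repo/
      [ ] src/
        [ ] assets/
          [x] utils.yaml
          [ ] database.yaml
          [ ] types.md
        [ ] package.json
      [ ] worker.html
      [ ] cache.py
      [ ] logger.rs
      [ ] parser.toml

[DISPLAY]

 [ ] types.md            ┃        
 ] package.json          ┃────────
 worker.html             ┃N] net.s
 cache.py                ┃UG] work
 logger.rs               ┃O] worke
 parser.toml             ┃OR] auth
                         ┃O] api.h
                         ┃━━━━━━━━
                         ┃        
                         ┃        
━━━━━━━━━━━━━━━━━━━━━━━━━┛        
                                  
                                  
                                  


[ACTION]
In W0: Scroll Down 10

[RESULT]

 [ ] types.md            ┃        
 ] package.json          ┃────────
 worker.html             ┃O] cache
 cache.py                ┃        
 logger.rs               ┃        
 parser.toml             ┃        
                         ┃        
                         ┃━━━━━━━━
                         ┃        
                         ┃        
━━━━━━━━━━━━━━━━━━━━━━━━━┛        
                                  
                                  
                                  


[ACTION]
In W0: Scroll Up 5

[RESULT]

 [ ] types.md            ┃        
 ] package.json          ┃────────
 worker.html             ┃UG] work
 cache.py                ┃O] worke
 logger.rs               ┃OR] auth
 parser.toml             ┃O] api.h
                         ┃O] cache
                         ┃━━━━━━━━
                         ┃        
                         ┃        
━━━━━━━━━━━━━━━━━━━━━━━━━┛        
                                  
                                  
                                  


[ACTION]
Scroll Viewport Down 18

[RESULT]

 ] package.json          ┃────────
 worker.html             ┃UG] work
 cache.py                ┃O] worke
 logger.rs               ┃OR] auth
 parser.toml             ┃O] api.h
                         ┃O] cache
                         ┃━━━━━━━━
                         ┃        
                         ┃        
━━━━━━━━━━━━━━━━━━━━━━━━━┛        
                                  
                                  
                                  
                                  


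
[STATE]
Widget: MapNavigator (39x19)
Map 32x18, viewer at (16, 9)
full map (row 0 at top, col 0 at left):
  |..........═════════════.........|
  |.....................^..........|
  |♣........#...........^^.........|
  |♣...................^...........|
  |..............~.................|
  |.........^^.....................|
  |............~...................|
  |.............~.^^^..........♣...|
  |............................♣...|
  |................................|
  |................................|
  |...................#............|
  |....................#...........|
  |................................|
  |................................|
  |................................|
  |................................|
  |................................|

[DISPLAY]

   ..........═════════════.........    
   .....................^..........    
   ♣........#...........^^.........    
   ♣...................^...........    
   ..............~.................    
   .........^^.....................    
   ............~...................    
   .............~.^^^..........♣...    
   ............................♣...    
   ................@...............    
   ................................    
   ...................#............    
   ....................#...........    
   ................................    
   ................................    
   ................................    
   ................................    
   ................................    
                                       


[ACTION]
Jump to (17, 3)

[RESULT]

                                       
                                       
                                       
                                       
                                       
                                       
  ..........═════════════.........     
  .....................^..........     
  ♣........#...........^^.........     
  ♣................@..^...........     
  ..............~.................     
  .........^^.....................     
  ............~...................     
  .............~.^^^..........♣...     
  ............................♣...     
  ................................     
  ................................     
  ...................#............     
  ....................#...........     


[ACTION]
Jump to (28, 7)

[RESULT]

                                       
                                       
.═════════════.........                
............^..........                
#...........^^.........                
...........^...........                
.....~.................                
^^.....................                
...~...................                
....~.^^^..........@...                
...................♣...                
.......................                
.......................                
..........#............                
...........#...........                
.......................                
.......................                
.......................                
.......................                


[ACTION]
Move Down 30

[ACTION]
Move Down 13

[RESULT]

...................♣...                
.......................                
.......................                
..........#............                
...........#...........                
.......................                
.......................                
.......................                
.......................                
...................@...                
                                       
                                       
                                       
                                       
                                       
                                       
                                       
                                       
                                       


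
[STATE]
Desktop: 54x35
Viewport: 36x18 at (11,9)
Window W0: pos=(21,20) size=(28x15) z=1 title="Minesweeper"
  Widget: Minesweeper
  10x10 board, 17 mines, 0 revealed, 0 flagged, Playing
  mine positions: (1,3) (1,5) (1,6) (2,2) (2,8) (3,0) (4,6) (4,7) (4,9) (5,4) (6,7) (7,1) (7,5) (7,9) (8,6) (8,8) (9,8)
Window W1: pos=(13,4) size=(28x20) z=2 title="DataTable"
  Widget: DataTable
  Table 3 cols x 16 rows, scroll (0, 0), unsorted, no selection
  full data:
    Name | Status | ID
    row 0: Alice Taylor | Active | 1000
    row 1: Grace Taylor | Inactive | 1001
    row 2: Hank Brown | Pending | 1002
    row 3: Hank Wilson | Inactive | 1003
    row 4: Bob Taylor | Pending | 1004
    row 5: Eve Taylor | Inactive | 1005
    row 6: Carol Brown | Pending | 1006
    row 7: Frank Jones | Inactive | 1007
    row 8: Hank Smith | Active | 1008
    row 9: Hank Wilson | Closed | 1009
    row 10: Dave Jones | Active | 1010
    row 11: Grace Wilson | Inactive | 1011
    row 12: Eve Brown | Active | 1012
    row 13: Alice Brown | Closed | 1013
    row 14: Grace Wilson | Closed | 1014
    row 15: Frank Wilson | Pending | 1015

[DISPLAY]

  ┃Alice Taylor│Active  │1000┃      
  ┃Grace Taylor│Inactive│1001┃      
  ┃Hank Brown  │Pending │1002┃      
  ┃Hank Wilson │Inactive│1003┃      
  ┃Bob Taylor  │Pending │1004┃      
  ┃Eve Taylor  │Inactive│1005┃      
  ┃Carol Brown │Pending │1006┃      
  ┃Frank Jones │Inactive│1007┃      
  ┃Hank Smith  │Active  │1008┃      
  ┃Hank Wilson │Closed  │1009┃      
  ┃Dave Jones  │Active  │1010┃      
  ┃Grace Wilson│Inactive│1011┃━━━━━━
  ┃Eve Brown   │Active  │1012┃      
  ┃Alice Brown │Closed  │1013┃──────
  ┗━━━━━━━━━━━━━━━━━━━━━━━━━━┛      
          ┃■■■■■■■■■■               
          ┃■■■■■■■■■■               
          ┃■■■■■■■■■■               


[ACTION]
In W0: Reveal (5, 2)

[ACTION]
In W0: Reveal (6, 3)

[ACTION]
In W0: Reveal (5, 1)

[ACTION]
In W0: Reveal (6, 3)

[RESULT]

  ┃Alice Taylor│Active  │1000┃      
  ┃Grace Taylor│Inactive│1001┃      
  ┃Hank Brown  │Pending │1002┃      
  ┃Hank Wilson │Inactive│1003┃      
  ┃Bob Taylor  │Pending │1004┃      
  ┃Eve Taylor  │Inactive│1005┃      
  ┃Carol Brown │Pending │1006┃      
  ┃Frank Jones │Inactive│1007┃      
  ┃Hank Smith  │Active  │1008┃      
  ┃Hank Wilson │Closed  │1009┃      
  ┃Dave Jones  │Active  │1010┃      
  ┃Grace Wilson│Inactive│1011┃━━━━━━
  ┃Eve Brown   │Active  │1012┃      
  ┃Alice Brown │Closed  │1013┃──────
  ┗━━━━━━━━━━━━━━━━━━━━━━━━━━┛      
          ┃■■■■■■■■■■               
          ┃■■■■■■■■■■               
          ┃■211■■■■■■               


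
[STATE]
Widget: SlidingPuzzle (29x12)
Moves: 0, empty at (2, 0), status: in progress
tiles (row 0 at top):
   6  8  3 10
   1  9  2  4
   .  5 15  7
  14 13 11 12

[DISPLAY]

┌────┬────┬────┬────┐        
│  6 │  8 │  3 │ 10 │        
├────┼────┼────┼────┤        
│  1 │  9 │  2 │  4 │        
├────┼────┼────┼────┤        
│    │  5 │ 15 │  7 │        
├────┼────┼────┼────┤        
│ 14 │ 13 │ 11 │ 12 │        
└────┴────┴────┴────┘        
Moves: 0                     
                             
                             


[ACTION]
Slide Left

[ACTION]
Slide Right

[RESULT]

┌────┬────┬────┬────┐        
│  6 │  8 │  3 │ 10 │        
├────┼────┼────┼────┤        
│  1 │  9 │  2 │  4 │        
├────┼────┼────┼────┤        
│    │  5 │ 15 │  7 │        
├────┼────┼────┼────┤        
│ 14 │ 13 │ 11 │ 12 │        
└────┴────┴────┴────┘        
Moves: 2                     
                             
                             


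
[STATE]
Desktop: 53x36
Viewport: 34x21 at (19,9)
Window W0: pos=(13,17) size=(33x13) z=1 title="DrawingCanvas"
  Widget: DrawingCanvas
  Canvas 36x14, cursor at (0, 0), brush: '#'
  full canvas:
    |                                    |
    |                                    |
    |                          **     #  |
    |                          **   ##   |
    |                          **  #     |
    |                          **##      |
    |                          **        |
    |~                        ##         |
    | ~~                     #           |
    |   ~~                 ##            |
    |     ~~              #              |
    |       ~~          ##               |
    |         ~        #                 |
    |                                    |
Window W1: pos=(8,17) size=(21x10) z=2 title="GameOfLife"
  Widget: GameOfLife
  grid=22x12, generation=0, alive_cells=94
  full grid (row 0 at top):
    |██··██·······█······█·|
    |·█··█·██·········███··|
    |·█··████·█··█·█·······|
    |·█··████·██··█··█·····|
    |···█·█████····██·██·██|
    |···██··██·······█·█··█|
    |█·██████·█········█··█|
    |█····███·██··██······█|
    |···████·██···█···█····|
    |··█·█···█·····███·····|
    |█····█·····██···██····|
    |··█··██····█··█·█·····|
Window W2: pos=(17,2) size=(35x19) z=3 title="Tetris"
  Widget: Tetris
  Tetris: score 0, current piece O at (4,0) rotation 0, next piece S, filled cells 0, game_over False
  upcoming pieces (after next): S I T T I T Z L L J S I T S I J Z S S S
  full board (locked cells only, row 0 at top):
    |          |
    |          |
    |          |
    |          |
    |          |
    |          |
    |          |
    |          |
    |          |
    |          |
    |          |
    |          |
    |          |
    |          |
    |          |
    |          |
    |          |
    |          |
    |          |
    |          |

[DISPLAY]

         │                      ┃ 
         │                      ┃ 
         │Score:                ┃ 
         │0                     ┃ 
         │                      ┃ 
         │                      ┃ 
         │                      ┃ 
         │                      ┃ 
         │                      ┃ 
         │                      ┃ 
         │                      ┃ 
━━━━━━━━━━━━━━━━━━━━━━━━━━━━━━━━┛ 
··█··█···┃                ┃       
···██·██·┃           **   ┃       
·····█·█·┃           **   ┃       
·······█·┃           **  #┃       
··██·····┃           **## ┃       
━━━━━━━━━┛           **   ┃       
                    ##    ┃       
                   #      ┃       
━━━━━━━━━━━━━━━━━━━━━━━━━━┛       


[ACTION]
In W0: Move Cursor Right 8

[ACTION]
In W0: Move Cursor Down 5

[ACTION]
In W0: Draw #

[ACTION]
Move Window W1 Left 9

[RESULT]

         │                      ┃ 
         │                      ┃ 
         │Score:                ┃ 
         │0                     ┃ 
         │                      ┃ 
         │                      ┃ 
         │                      ┃ 
         │                      ┃ 
         │                      ┃ 
         │                      ┃ 
         │                      ┃ 
━━━━━━━━━━━━━━━━━━━━━━━━━━━━━━━━┛ 
·┃                        ┃       
·┃                   **   ┃       
·┃                   **   ┃       
·┃                   **  #┃       
·┃ #                 **## ┃       
━┛                   **   ┃       
                    ##    ┃       
                   #      ┃       
━━━━━━━━━━━━━━━━━━━━━━━━━━┛       


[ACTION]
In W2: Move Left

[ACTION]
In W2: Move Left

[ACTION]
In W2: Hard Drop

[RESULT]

         │                      ┃ 
         │                      ┃ 
         │Score:                ┃ 
         │0                     ┃ 
         │                      ┃ 
         │                      ┃ 
         │                      ┃ 
         │                      ┃ 
         │                      ┃ 
 ▓▓      │                      ┃ 
 ▓▓      │                      ┃ 
━━━━━━━━━━━━━━━━━━━━━━━━━━━━━━━━┛ 
·┃                        ┃       
·┃                   **   ┃       
·┃                   **   ┃       
·┃                   **  #┃       
·┃ #                 **## ┃       
━┛                   **   ┃       
                    ##    ┃       
                   #      ┃       
━━━━━━━━━━━━━━━━━━━━━━━━━━┛       


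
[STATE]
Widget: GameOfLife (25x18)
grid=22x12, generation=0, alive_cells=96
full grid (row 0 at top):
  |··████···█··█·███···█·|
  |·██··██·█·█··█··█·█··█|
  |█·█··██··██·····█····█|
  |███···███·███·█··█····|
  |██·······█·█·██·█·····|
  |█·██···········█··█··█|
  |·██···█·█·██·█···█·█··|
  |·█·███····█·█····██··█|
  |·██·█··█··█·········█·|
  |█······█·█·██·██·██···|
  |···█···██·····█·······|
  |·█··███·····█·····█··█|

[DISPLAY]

Gen: 0                   
··████···█··█·███···█·   
·██··██·█·█··█··█·█··█   
█·█··██··██·····█····█   
███···███·███·█··█····   
██·······█·█·██·█·····   
█·██···········█··█··█   
·██···█·█·██·█···█·█··   
·█·███····█·█····██··█   
·██·█··█··█·········█·   
█······█·█·██·██·██···   
···█···██·····█·······   
·█··███·····█·····█··█   
                         
                         
                         
                         
                         


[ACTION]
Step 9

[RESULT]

Gen: 9                   
██····················   
··█···················   
··█···················   
·██···················   
██··█·················   
··█··█······███·······   
·█···█······█·█···███·   
·█···█······█··█··█·█·   
·█··█········██···███·   
··█···················   
······················   
······················   
                         
                         
                         
                         
                         


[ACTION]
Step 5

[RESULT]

Gen: 14                  
······················   
·███··················   
···█··················   
··██········██········   
··█········█··█····██·   
█·█·······█··█····██··   
·····█····█········█·█   
██········█····█···█·█   
·····█·····█····█··█·█   
············█··█··██··   
··············█····██·   
······················   
                         
                         
                         
                         
                         


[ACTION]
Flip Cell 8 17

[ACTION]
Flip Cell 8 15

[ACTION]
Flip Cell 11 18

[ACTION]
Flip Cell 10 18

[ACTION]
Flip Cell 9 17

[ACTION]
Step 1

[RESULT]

Gen: 15                  
··█···················   
··██··················   
·█··█·················   
··██········██········   
··█········█··█···███·   
·█········██······█···   
█········███·······█··   
··········██···█···█·█   
···········█··██·█·█··   
··············██······   
····················█·   
··················█···   
                         
                         
                         
                         
                         


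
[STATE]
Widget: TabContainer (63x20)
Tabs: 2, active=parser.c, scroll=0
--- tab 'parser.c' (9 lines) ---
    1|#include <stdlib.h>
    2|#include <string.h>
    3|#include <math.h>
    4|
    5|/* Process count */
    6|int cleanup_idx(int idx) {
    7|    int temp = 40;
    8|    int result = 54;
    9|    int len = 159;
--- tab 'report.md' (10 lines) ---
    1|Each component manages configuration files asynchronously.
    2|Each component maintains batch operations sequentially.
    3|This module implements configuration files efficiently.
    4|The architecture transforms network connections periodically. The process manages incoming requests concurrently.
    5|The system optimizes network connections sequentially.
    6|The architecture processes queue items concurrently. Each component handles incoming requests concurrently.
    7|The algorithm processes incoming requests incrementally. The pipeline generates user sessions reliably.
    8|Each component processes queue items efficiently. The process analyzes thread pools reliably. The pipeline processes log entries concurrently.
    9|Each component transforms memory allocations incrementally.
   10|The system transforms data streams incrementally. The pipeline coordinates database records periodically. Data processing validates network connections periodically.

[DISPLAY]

[parser.c]│ report.md                                          
───────────────────────────────────────────────────────────────
#include <stdlib.h>                                            
#include <string.h>                                            
#include <math.h>                                              
                                                               
/* Process count */                                            
int cleanup_idx(int idx) {                                     
    int temp = 40;                                             
    int result = 54;                                           
    int len = 159;                                             
                                                               
                                                               
                                                               
                                                               
                                                               
                                                               
                                                               
                                                               
                                                               


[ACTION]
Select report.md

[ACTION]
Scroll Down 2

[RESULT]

 parser.c │[report.md]                                         
───────────────────────────────────────────────────────────────
This module implements configuration files efficiently.        
The architecture transforms network connections periodically. T
The system optimizes network connections sequentially.         
The architecture processes queue items concurrently. Each compo
The algorithm processes incoming requests incrementally. The pi
Each component processes queue items efficiently. The process a
Each component transforms memory allocations incrementally.    
The system transforms data streams incrementally. The pipeline 
                                                               
                                                               
                                                               
                                                               
                                                               
                                                               
                                                               
                                                               
                                                               
                                                               


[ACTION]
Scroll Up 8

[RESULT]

 parser.c │[report.md]                                         
───────────────────────────────────────────────────────────────
Each component manages configuration files asynchronously.     
Each component maintains batch operations sequentially.        
This module implements configuration files efficiently.        
The architecture transforms network connections periodically. T
The system optimizes network connections sequentially.         
The architecture processes queue items concurrently. Each compo
The algorithm processes incoming requests incrementally. The pi
Each component processes queue items efficiently. The process a
Each component transforms memory allocations incrementally.    
The system transforms data streams incrementally. The pipeline 
                                                               
                                                               
                                                               
                                                               
                                                               
                                                               
                                                               
                                                               


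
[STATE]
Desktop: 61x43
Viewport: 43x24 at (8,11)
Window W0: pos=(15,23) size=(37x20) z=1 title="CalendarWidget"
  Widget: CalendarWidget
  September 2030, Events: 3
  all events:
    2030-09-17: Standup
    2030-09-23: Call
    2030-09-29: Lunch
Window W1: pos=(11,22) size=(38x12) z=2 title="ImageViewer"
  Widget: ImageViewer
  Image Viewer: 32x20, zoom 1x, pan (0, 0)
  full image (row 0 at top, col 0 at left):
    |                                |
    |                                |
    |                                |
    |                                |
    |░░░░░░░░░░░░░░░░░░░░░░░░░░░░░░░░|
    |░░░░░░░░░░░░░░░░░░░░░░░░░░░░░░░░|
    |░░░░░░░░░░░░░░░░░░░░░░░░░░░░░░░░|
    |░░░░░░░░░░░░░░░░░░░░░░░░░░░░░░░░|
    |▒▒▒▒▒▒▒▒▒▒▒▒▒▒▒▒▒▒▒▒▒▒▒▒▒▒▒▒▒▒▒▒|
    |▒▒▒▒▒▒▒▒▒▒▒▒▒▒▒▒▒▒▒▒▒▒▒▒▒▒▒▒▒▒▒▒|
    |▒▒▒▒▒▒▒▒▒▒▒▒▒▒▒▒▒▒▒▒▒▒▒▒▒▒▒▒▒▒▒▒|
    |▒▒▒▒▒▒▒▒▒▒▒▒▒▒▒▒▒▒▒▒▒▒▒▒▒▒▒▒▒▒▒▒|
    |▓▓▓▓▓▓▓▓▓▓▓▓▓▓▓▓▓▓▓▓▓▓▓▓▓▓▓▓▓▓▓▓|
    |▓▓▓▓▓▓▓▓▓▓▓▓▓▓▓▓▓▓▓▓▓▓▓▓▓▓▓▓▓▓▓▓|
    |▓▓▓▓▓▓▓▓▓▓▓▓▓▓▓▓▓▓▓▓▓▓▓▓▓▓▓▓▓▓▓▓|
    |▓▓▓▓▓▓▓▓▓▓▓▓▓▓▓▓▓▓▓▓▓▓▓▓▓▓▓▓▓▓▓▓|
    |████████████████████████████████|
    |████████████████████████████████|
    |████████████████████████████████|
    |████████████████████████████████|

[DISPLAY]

                                           
                                           
                                           
                                           
                                           
                                           
                                           
                                           
                                           
                                           
                                           
   ┏━━━━━━━━━━━━━━━━━━━━━━━━━━━━━━━━━━━━┓  
   ┃ ImageViewer                        ┃━━
   ┠────────────────────────────────────┨  
   ┃                                    ┃──
   ┃                                    ┃  
   ┃                                    ┃  
   ┃                                    ┃  
   ┃░░░░░░░░░░░░░░░░░░░░░░░░░░░░░░░░    ┃  
   ┃░░░░░░░░░░░░░░░░░░░░░░░░░░░░░░░░    ┃  
   ┃░░░░░░░░░░░░░░░░░░░░░░░░░░░░░░░░    ┃  
   ┃░░░░░░░░░░░░░░░░░░░░░░░░░░░░░░░░    ┃  
   ┗━━━━━━━━━━━━━━━━━━━━━━━━━━━━━━━━━━━━┛  
       ┃                                   


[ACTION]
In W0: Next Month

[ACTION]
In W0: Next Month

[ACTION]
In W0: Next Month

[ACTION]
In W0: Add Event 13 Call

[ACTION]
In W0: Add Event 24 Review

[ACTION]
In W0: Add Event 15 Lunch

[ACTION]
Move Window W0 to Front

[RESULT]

                                           
                                           
                                           
                                           
                                           
                                           
                                           
                                           
                                           
                                           
                                           
   ┏━━━━━━━━━━━━━━━━━━━━━━━━━━━━━━━━━━━━┓  
   ┃ Im┏━━━━━━━━━━━━━━━━━━━━━━━━━━━━━━━━━━━
   ┠───┃ CalendarWidget                    
   ┃   ┠───────────────────────────────────
   ┃   ┃           December 2030           
   ┃   ┃Mo Tu We Th Fr Sa Su               
   ┃   ┃                   1               
   ┃░░░┃ 2  3  4  5  6  7  8               
   ┃░░░┃ 9 10 11 12 13* 14 15*             
   ┃░░░┃16 17 18 19 20 21 22               
   ┃░░░┃23 24* 25 26 27 28 29              
   ┗━━━┃30 31                              
       ┃                                   
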